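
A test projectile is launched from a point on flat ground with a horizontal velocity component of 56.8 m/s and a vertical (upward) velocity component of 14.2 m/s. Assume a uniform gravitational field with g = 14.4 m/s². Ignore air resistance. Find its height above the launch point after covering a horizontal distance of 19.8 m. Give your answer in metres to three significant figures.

4.08 m

x = vₓ t ⇒ t = 19.8/56.80 = 0.3486 s.
Height: y = v_y0 t − ½ g t² = 14.20 × 0.3486 − 7.200 × 0.3486² = 4.950 − 0.8749 = 4.075 m.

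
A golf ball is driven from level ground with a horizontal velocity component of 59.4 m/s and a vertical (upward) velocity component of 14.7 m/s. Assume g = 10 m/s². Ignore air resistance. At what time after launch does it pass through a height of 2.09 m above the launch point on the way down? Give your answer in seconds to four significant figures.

2.790 s

Require v_y0 t − ½ g t² = 2.09, i.e. 5.000 t² − 14.70 t + 2.09 = 0.
t = [14.70 ± √(14.70² − 2·10.0·2.09)] / 10.0 = (14.70 ± 13.20) / 10.0, so t = 0.1498 s or t = 2.790 s.
The descending-branch root is 2.790 s.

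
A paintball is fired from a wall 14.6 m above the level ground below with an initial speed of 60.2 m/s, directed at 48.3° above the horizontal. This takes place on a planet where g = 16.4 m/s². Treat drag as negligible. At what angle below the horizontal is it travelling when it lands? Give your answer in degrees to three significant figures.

51.3°

Components: vₓ = 60.20 cos 48.3° = 40.05 m/s, v_y0 = 60.20 sin 48.3° = 44.95 m/s.
Vertical motion (up positive, ground at y = 0): 8.200 t² − (44.95) t − 14.6 = 0, so t = (44.95 + √(44.95² + 2·16.4·14.6)) / 16.4 = (44.95 + 49.99) / 16.4 = 5.789 s.
At impact: v_y = v_y0 − g t = −49.99 m/s; vₓ = 40.05 m/s.
Angle below horizontal: arctan(|v_y|/vₓ) = arctan(49.99/40.05) = 51.30°.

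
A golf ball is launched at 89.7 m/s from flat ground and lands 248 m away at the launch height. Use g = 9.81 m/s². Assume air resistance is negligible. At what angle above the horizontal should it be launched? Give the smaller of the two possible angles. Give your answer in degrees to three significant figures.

R = v₀² sin 2θ / g gives sin 2θ = gR/v₀² = 9.81·248/89.7² = 0.3024.
2θ = 17.60° or 180° − 17.60° = 162.4°, so θ = 8.800° or 81.20°.
The smaller angle is 8.800°.

8.80°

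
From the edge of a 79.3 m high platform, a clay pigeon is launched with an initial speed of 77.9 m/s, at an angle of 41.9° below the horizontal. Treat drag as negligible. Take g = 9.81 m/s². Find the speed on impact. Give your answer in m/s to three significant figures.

vₓ = 77.90 cos 41.9° = 57.98 m/s; v_y0 = −52.02 m/s (downward).
Vertical motion (up positive, ground at y = 0): 4.905 t² − (−52.02) t − 79.3 = 0, so t = (−52.02 + √(52.02² + 2·9.81·79.3)) / 9.81 = (−52.02 + 65.29) / 9.81 = 1.352 s.
Vertical velocity at impact: v_y = v_y0 − g t = −52.02 − 9.81 × 1.352 = −65.29 m/s.
Speed: |v| = √(vₓ² + v_y²) = √(57.98² + 65.29²) = 87.32 m/s.

87.3 m/s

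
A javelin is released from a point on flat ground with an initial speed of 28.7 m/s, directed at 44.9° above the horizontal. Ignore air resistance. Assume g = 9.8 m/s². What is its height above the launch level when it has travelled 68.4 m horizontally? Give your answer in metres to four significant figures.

12.69 m

Components: vₓ = 28.70 cos 44.9° = 20.33 m/s, v_y0 = 28.70 sin 44.9° = 20.26 m/s.
At x = 68.4 m, t = x/vₓ = 68.4/20.33 = 3.365 s.
Height: y = v_y0 t − ½ g t² = 20.26 × 3.365 − 4.900 × 3.365² = 68.16 − 55.47 = 12.69 m.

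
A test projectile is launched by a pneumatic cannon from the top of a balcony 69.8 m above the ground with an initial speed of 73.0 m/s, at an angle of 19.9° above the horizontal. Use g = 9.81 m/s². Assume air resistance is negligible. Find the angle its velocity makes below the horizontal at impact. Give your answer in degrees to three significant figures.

vₓ = 73.00 cos 19.9° = 68.64 m/s; v_y0 = 73.00 sin 19.9° = 24.85 m/s.
With up positive and y = 0 at the ground: y(t) = 69.8 + (24.85) t − 4.905 t². Setting y = 0 and taking the positive root: t = [24.85 + √(24.85² + 2·9.81·69.8)] / 9.81 = (24.85 + 44.57) / 9.81 = 7.077 s.
At impact: v_y = v_y0 − g t = −44.57 m/s; vₓ = 68.64 m/s.
Angle below horizontal: arctan(|v_y|/vₓ) = arctan(44.57/68.64) = 33.00°.

33.0°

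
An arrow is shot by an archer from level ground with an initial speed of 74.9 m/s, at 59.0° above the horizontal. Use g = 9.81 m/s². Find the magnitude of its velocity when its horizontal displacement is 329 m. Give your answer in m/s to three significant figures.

Horizontal component vₓ = 74.90 cos 59.0° = 38.58 m/s; vertical v_y0 = 74.90 sin 59.0° = 64.20 m/s.
At x = 329 m, t = x/vₓ = 329/38.58 = 8.529 s.
Vertical velocity there: v_y = v_y0 − g t = 64.20 − 9.81 × 8.529 = −19.46 m/s.
Speed: √(vₓ² + v_y²) = √(38.58² + 19.46²) = 43.21 m/s.

43.2 m/s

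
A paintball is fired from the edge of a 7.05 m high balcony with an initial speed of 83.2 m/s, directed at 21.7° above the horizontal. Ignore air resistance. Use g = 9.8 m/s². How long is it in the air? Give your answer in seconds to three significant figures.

6.50 s

Resolve: vₓ = 83.20 cos 21.7° = 77.30 m/s and v_y0 = 83.20 sin 21.7° = 30.76 m/s.
Vertical motion (up positive, ground at y = 0): 4.900 t² − (30.76) t − 7.05 = 0, so t = (30.76 + √(30.76² + 2·9.80·7.05)) / 9.80 = (30.76 + 32.93) / 9.80 = 6.500 s.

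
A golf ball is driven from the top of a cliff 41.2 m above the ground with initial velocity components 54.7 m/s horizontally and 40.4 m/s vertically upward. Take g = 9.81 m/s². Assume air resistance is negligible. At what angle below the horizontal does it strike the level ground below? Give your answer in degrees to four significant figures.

42.09°

Vertical motion (up positive, ground at y = 0): 4.905 t² − (40.40) t − 41.2 = 0, so t = (40.40 + √(40.40² + 2·9.81·41.2)) / 9.81 = (40.40 + 49.40) / 9.81 = 9.154 s.
At impact: v_y = v_y0 − g t = −49.40 m/s; vₓ = 54.70 m/s.
Angle below horizontal: arctan(|v_y|/vₓ) = arctan(49.40/54.70) = 42.09°.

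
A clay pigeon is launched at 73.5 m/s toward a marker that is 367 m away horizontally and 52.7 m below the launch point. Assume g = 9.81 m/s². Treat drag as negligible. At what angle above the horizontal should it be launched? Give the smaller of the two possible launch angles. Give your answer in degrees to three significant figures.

11.5°

Trajectory: y = x tanθ − g x² (1 + tan²θ)/(2v₀²). With x = 367, y = −52.7, v₀ = 73.5, g = 9.81:
122.3 tan²θ − 367 tanθ + (69.59) = 0.
tanθ = [367 ± √(367² − 4 × 122.3 × (69.59))] / (2 × 122.3) = (367 ± 317.2) / 244.6, giving tanθ = 0.2034 or 2.798.
θ = 11.50° or 70.33°; the smaller is 11.50°.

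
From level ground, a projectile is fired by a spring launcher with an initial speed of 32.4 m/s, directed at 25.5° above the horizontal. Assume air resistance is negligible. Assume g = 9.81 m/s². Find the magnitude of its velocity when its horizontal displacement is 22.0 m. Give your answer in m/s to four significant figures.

Components: vₓ = 32.40 cos 25.5° = 29.24 m/s, v_y0 = 32.40 sin 25.5° = 13.95 m/s.
At x = 22.0 m, t = x/vₓ = 22.0/29.24 = 0.7523 s.
Vertical velocity there: v_y = v_y0 − g t = 13.95 − 9.81 × 0.7523 = 6.569 m/s.
Speed: √(vₓ² + v_y²) = √(29.24² + 6.569²) = 29.97 m/s.

29.97 m/s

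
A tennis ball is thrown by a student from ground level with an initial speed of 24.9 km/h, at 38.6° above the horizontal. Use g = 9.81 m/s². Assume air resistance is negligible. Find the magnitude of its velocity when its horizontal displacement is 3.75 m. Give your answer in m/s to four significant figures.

5.952 m/s

Convert: 24.9 km/h = 24.9/3.6 = 6.917 m/s.
Horizontal component vₓ = 6.917 cos 38.6° = 5.406 m/s; vertical v_y0 = 6.917 sin 38.6° = 4.315 m/s.
At x = 3.75 m, t = x/vₓ = 3.75/5.406 = 0.6937 s.
Vertical velocity there: v_y = v_y0 − g t = 4.315 − 9.81 × 0.6937 = −2.490 m/s.
Speed: √(vₓ² + v_y²) = √(5.406² + 2.490²) = 5.952 m/s.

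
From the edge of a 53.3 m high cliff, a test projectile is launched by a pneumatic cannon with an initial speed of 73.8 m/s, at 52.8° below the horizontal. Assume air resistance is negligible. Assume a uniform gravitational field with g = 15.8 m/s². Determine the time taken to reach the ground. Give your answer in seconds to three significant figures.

0.817 s

Components: vₓ = 73.80 cos 52.8° = 44.62 m/s, v_y0 = −58.78 m/s (downward).
Vertical motion (up positive, ground at y = 0): 7.900 t² − (−58.78) t − 53.3 = 0, so t = (−58.78 + √(58.78² + 2·15.8·53.3)) / 15.8 = (−58.78 + 71.69) / 15.8 = 0.8170 s.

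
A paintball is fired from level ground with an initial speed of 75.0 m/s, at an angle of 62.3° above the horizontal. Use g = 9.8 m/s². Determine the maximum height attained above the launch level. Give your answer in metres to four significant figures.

vₓ = 75.00 cos 62.3° = 34.86 m/s; v_y0 = 75.00 sin 62.3° = 66.40 m/s.
Maximum height: H = v_y0² / (2g) = 66.40² / (2 × 9.80) = 225.0 m.

225.0 m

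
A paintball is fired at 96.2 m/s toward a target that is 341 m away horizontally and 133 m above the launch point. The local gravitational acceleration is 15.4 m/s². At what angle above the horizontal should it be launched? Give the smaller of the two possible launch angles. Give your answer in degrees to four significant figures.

42.22°

Trajectory: y = x tanθ − g x² (1 + tan²θ)/(2v₀²). With x = 341, y = 133, v₀ = 96.2, g = 15.4:
96.75 tan²θ − 341 tanθ + (229.7) = 0.
tanθ = [341 ± √(341² − 4 × 96.75 × (229.7))] / (2 × 96.75) = (341 ± 165.4) / 193.5, giving tanθ = 0.9073 or 2.617.
θ = 42.22° or 69.09°; the smaller is 42.22°.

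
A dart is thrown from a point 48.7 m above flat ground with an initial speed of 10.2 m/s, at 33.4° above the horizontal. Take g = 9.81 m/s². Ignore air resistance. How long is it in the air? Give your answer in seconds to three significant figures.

Horizontal component vₓ = 10.20 cos 33.4° = 8.515 m/s; vertical v_y0 = 10.20 sin 33.4° = 5.615 m/s.
With up positive and y = 0 at the ground: y(t) = 48.7 + (5.615) t − 4.905 t². Setting y = 0 and taking the positive root: t = [5.615 + √(5.615² + 2·9.81·48.7)] / 9.81 = (5.615 + 31.42) / 9.81 = 3.775 s.

3.77 s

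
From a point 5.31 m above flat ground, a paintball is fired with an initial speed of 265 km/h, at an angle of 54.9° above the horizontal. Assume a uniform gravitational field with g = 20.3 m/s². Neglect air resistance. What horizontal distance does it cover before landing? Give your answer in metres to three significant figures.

255 m

Convert: 265 km/h = 265/3.6 = 73.61 m/s.
vₓ = 73.61 cos 54.9° = 42.33 m/s; v_y0 = 73.61 sin 54.9° = 60.22 m/s.
With up positive and y = 0 at the ground: y(t) = 5.31 + (60.22) t − 10.15 t². Setting y = 0 and taking the positive root: t = [60.22 + √(60.22² + 2·20.3·5.31)] / 20.3 = (60.22 + 61.99) / 20.3 = 6.020 s.
Horizontal distance: R = vₓ t = 42.33 × 6.020 = 254.8 m.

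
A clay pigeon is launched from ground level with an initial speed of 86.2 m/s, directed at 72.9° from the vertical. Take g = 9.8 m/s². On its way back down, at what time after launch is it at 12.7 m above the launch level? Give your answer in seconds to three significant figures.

4.61 s

vₓ = 86.20 sin 72.9° = 82.39 m/s; v_y0 = 86.20 cos 72.9° = 25.35 m/s.
Height y(t) = 25.35 t − 4.900 t² = 12.7 gives 4.900 t² − 25.35 t + 12.7 = 0.
t = [25.35 ± √(25.35² − 2·9.80·12.7)] / 9.80 = (25.35 ± 19.84) / 9.80, so t = 0.5622 s or t = 4.611 s.
The descending-branch root is 4.611 s.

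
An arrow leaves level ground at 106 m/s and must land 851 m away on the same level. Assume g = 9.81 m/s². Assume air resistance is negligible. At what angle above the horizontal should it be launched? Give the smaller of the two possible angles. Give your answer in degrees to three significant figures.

R = v₀² sin 2θ / g gives sin 2θ = gR/v₀² = 9.81·851/106² = 0.7430.
2θ = 47.99° or 180° − 47.99° = 132.0°, so θ = 23.99° or 66.01°.
The smaller angle is 23.99°.

24.0°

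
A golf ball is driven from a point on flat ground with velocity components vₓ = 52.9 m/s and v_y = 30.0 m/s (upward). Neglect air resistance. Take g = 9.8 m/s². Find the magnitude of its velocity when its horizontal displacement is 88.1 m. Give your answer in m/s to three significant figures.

At x = 88.1 m, t = x/vₓ = 88.1/52.90 = 1.665 s.
Vertical velocity there: v_y = v_y0 − g t = 30.00 − 9.80 × 1.665 = 13.68 m/s.
Speed: √(vₓ² + v_y²) = √(52.90² + 13.68²) = 54.64 m/s.

54.6 m/s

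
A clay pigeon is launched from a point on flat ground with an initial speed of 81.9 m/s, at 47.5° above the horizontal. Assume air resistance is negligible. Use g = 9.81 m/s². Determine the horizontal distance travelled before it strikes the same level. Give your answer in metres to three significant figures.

681 m

Horizontal component vₓ = 81.90 cos 47.5° = 55.33 m/s; vertical v_y0 = 81.90 sin 47.5° = 60.38 m/s.
Time aloft: T = 2 v_y0 / g = 2 × 60.38 / 9.81 = 12.31 s.
Range: R = vₓ T = 55.33 × 12.31 = 681.2 m.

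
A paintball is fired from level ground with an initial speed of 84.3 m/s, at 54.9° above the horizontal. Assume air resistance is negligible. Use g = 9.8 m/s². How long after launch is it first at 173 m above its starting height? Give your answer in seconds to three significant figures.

3.27 s

Resolve: vₓ = 84.30 cos 54.9° = 48.47 m/s and v_y0 = 84.30 sin 54.9° = 68.97 m/s.
Require v_y0 t − ½ g t² = 173, i.e. 4.900 t² − 68.97 t + 173 = 0.
t = [68.97 ± √(68.97² − 2·9.80·173)] / 9.80 = (68.97 ± 36.96) / 9.80, so t = 3.266 s or t = 10.81 s.
The first (ascending) time is 3.266 s.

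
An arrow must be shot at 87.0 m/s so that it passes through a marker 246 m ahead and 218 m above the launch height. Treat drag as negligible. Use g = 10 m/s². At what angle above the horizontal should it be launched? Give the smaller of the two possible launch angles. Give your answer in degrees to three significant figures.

53.3°

Trajectory: y = x tanθ − g x² (1 + tan²θ)/(2v₀²). With x = 246, y = 218, v₀ = 87.0, g = 10.0:
39.98 tan²θ − 246 tanθ + (258.0) = 0.
tanθ = [246 ± √(246² − 4 × 39.98 × (258.0))] / (2 × 39.98) = (246 ± 138.8) / 79.95, giving tanθ = 1.341 or 4.813.
θ = 53.28° or 78.26°; the smaller is 53.28°.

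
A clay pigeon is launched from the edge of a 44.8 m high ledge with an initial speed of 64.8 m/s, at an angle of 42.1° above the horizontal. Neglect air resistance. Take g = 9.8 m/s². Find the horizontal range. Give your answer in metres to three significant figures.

Components: vₓ = 64.80 cos 42.1° = 48.08 m/s, v_y0 = 64.80 sin 42.1° = 43.44 m/s.
Vertical motion (up positive, ground at y = 0): 4.900 t² − (43.44) t − 44.8 = 0, so t = (43.44 + √(43.44² + 2·9.80·44.8)) / 9.80 = (43.44 + 52.59) / 9.80 = 9.799 s.
Horizontal distance: R = vₓ t = 48.08 × 9.799 = 471.1 m.

471 m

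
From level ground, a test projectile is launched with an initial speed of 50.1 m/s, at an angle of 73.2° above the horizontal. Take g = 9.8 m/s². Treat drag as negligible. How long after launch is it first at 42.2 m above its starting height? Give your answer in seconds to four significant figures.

0.9775 s

vₓ = 50.10 cos 73.2° = 14.48 m/s; v_y0 = 50.10 sin 73.2° = 47.96 m/s.
Set y = v_y0 t − ½ g t² = 42.2: 4.900 t² − 47.96 t + 42.2 = 0.
t = [47.96 ± √(47.96² − 2·9.80·42.2)] / 9.80 = (47.96 ± 38.38) / 9.80, so t = 0.9775 s or t = 8.811 s.
The first (ascending) time is 0.9775 s.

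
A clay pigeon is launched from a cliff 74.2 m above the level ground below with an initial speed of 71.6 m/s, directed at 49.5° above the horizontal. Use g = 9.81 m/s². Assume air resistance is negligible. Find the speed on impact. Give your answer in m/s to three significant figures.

81.1 m/s

Horizontal component vₓ = 71.60 cos 49.5° = 46.50 m/s; vertical v_y0 = 71.60 sin 49.5° = 54.45 m/s.
The projectile lands when y = 74.2 + (54.45) t − ½·9.81·t² = 0. Positive root: t = (54.45 + √(54.45² + 2·9.81·74.2)) / 9.81 = (54.45 + 66.48) / 9.81 = 12.33 s.
Vertical velocity at impact: v_y = v_y0 − g t = 54.45 − 9.81 × 12.33 = −66.48 m/s.
Speed: |v| = √(vₓ² + v_y²) = √(46.50² + 66.48²) = 81.13 m/s.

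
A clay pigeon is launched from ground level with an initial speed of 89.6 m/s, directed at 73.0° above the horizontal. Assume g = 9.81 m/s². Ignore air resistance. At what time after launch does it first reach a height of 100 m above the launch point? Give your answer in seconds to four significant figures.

1.258 s

vₓ = 89.60 cos 73.0° = 26.20 m/s; v_y0 = 89.60 sin 73.0° = 85.68 m/s.
Set y = v_y0 t − ½ g t² = 100: 4.905 t² − 85.68 t + 100 = 0.
t = [85.68 ± √(85.68² − 2·9.81·100)] / 9.81 = (85.68 ± 73.35) / 9.81, so t = 1.258 s or t = 16.21 s.
The first (ascending) time is 1.258 s.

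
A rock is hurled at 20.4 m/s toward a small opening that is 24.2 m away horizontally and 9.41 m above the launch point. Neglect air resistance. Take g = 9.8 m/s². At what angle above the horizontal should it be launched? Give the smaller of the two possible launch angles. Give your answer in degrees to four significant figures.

42.29°

Trajectory: y = x tanθ − g x² (1 + tan²θ)/(2v₀²). With x = 24.2, y = 9.41, v₀ = 20.4, g = 9.80:
6.896 tan²θ − 24.2 tanθ + (16.31) = 0.
tanθ = [24.2 ± √(24.2² − 4 × 6.896 × (16.31))] / (2 × 6.896) = (24.2 ± 11.66) / 13.79, giving tanθ = 0.9095 or 2.600.
θ = 42.29° or 68.96°; the smaller is 42.29°.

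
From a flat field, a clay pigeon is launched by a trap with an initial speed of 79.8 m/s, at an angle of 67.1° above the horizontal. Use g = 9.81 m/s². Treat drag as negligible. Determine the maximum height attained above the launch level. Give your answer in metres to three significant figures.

Resolve: vₓ = 79.80 cos 67.1° = 31.05 m/s and v_y0 = 79.80 sin 67.1° = 73.51 m/s.
Peak height H = v_y0² / (2g) = 5403.8 / 19.62 = 275.4 m.

275 m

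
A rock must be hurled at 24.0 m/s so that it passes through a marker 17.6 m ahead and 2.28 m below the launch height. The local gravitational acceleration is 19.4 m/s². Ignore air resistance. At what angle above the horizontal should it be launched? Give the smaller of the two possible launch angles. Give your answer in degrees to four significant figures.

9.983°

Trajectory: y = x tanθ − g x² (1 + tan²θ)/(2v₀²). With x = 17.6, y = −2.28, v₀ = 24.0, g = 19.4:
5.216 tan²θ − 17.6 tanθ + (2.936) = 0.
tanθ = [17.6 ± √(17.6² − 4 × 5.216 × (2.936))] / (2 × 5.216) = (17.6 ± 15.76) / 10.43, giving tanθ = 0.1760 or 3.198.
θ = 9.983° or 72.64°; the smaller is 9.983°.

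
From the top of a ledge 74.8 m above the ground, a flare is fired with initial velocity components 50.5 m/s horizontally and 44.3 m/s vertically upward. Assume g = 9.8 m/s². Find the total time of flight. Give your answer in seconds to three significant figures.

Vertical motion (up positive, ground at y = 0): 4.900 t² − (44.30) t − 74.8 = 0, so t = (44.30 + √(44.30² + 2·9.80·74.8)) / 9.80 = (44.30 + 58.55) / 9.80 = 10.50 s.

10.5 s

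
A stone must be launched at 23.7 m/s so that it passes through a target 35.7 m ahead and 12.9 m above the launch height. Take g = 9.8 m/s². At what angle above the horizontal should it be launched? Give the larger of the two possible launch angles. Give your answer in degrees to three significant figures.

Trajectory: y = x tanθ − g x² (1 + tan²θ)/(2v₀²). With x = 35.7, y = 12.9, v₀ = 23.7, g = 9.80:
11.12 tan²θ − 35.7 tanθ + (24.02) = 0.
tanθ = [35.7 ± √(35.7² − 4 × 11.12 × (24.02))] / (2 × 11.12) = (35.7 ± 14.36) / 22.24, giving tanθ = 0.9595 or 2.251.
θ = 43.82° or 66.05°; the larger is 66.05°.

66.1°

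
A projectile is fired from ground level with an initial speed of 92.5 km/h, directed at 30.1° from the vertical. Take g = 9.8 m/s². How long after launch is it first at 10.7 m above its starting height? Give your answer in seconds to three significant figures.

Convert: 92.5 km/h = 92.5/3.6 = 25.69 m/s.
vₓ = 25.69 sin 30.1° = 12.89 m/s; v_y0 = 25.69 cos 30.1° = 22.23 m/s.
Set y = v_y0 t − ½ g t² = 10.7: 4.900 t² − 22.23 t + 10.7 = 0.
t = [22.23 ± √(22.23² − 2·9.80·10.7)] / 9.80 = (22.23 ± 16.87) / 9.80, so t = 0.5474 s or t = 3.989 s.
The first (ascending) time is 0.5474 s.

0.547 s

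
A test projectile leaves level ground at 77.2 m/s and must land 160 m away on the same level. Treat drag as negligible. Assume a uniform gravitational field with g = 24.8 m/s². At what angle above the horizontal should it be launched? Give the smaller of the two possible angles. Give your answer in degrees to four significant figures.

Level-ground range R = v₀² sin(2θ)/g ⇒ sin(2θ) = gR/v₀² = 24.8 × 160 / 77.2² = 0.6658.
2θ = 41.74° or 180° − 41.74° = 138.3°, so θ = 20.87° or 69.13°.
The smaller angle is 20.87°.

20.87°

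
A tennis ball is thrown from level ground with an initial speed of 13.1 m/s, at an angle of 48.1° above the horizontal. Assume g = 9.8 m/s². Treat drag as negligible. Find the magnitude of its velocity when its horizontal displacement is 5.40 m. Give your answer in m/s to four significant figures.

Components: vₓ = 13.10 cos 48.1° = 8.749 m/s, v_y0 = 13.10 sin 48.1° = 9.750 m/s.
At x = 5.40 m, t = x/vₓ = 5.40/8.749 = 0.6172 s.
Vertical velocity there: v_y = v_y0 − g t = 9.750 − 9.80 × 0.6172 = 3.702 m/s.
Speed: √(vₓ² + v_y²) = √(8.749² + 3.702²) = 9.499 m/s.

9.499 m/s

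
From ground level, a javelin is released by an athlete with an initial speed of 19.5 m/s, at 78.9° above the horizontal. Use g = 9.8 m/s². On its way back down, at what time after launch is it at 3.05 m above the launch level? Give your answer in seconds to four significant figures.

3.739 s

Resolve: vₓ = 19.50 cos 78.9° = 3.754 m/s and v_y0 = 19.50 sin 78.9° = 19.14 m/s.
Set y = v_y0 t − ½ g t² = 3.05: 4.900 t² − 19.14 t + 3.05 = 0.
t = [19.14 ± √(19.14² − 2·9.80·3.05)] / 9.80 = (19.14 ± 17.50) / 9.80, so t = 0.1665 s or t = 3.739 s.
The descending-branch root is 3.739 s.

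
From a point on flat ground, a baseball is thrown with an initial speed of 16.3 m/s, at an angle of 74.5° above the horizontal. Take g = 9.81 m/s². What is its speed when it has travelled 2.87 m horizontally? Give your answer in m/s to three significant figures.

Resolve: vₓ = 16.30 cos 74.5° = 4.356 m/s and v_y0 = 16.30 sin 74.5° = 15.71 m/s.
x = vₓ t ⇒ t = 2.87/4.356 = 0.6589 s.
Vertical velocity there: v_y = v_y0 − g t = 15.71 − 9.81 × 0.6589 = 9.244 m/s.
Speed: √(vₓ² + v_y²) = √(4.356² + 9.244²) = 10.22 m/s.

10.2 m/s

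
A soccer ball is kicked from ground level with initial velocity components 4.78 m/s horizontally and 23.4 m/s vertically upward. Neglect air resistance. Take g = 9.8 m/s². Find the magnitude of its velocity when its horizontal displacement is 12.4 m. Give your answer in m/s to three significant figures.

5.19 m/s

Time to reach x = 12.4 m: t = x/vₓ = 12.4/4.780 = 2.594 s.
Vertical velocity there: v_y = v_y0 − g t = 23.40 − 9.80 × 2.594 = −2.023 m/s.
Speed: √(vₓ² + v_y²) = √(4.780² + 2.023²) = 5.190 m/s.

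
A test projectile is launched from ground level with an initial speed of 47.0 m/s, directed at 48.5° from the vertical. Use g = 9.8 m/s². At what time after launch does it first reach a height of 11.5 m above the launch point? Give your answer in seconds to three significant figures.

0.394 s

Horizontal component vₓ = 47.00 sin 48.5° = 35.20 m/s; vertical v_y0 = 47.00 cos 48.5° = 31.14 m/s.
Set y = v_y0 t − ½ g t² = 11.5: 4.900 t² − 31.14 t + 11.5 = 0.
Quadratic formula: t = (31.14 ± √744.50) / 9.80 = (31.14 ± 27.29) / 9.80 → t = 0.3936 s or 5.962 s.
The first (ascending) time is 0.3936 s.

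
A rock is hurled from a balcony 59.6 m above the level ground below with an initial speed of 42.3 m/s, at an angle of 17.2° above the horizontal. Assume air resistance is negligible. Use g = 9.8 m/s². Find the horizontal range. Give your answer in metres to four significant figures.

Resolve: vₓ = 42.30 cos 17.2° = 40.41 m/s and v_y0 = 42.30 sin 17.2° = 12.51 m/s.
The projectile lands when y = 59.6 + (12.51) t − ½·9.80·t² = 0. Positive root: t = (12.51 + √(12.51² + 2·9.80·59.6)) / 9.80 = (12.51 + 36.40) / 9.80 = 4.990 s.
Horizontal distance: R = vₓ t = 40.41 × 4.990 = 201.6 m.

201.6 m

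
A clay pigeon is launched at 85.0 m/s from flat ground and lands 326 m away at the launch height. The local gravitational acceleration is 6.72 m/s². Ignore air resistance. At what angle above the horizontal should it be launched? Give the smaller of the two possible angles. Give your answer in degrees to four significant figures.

Level-ground range R = v₀² sin(2θ)/g ⇒ sin(2θ) = gR/v₀² = 6.72 × 326 / 85.0² = 0.3032.
2θ = 17.65° or 180° − 17.65° = 162.3°, so θ = 8.825° or 81.17°.
The smaller angle is 8.825°.

8.825°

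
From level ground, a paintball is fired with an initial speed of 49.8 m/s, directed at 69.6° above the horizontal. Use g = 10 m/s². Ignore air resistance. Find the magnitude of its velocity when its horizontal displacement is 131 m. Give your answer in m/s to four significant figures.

33.62 m/s

Horizontal component vₓ = 49.80 cos 69.6° = 17.36 m/s; vertical v_y0 = 49.80 sin 69.6° = 46.68 m/s.
x = vₓ t ⇒ t = 131/17.36 = 7.547 s.
Vertical velocity there: v_y = v_y0 − g t = 46.68 − 10.0 × 7.547 = −28.79 m/s.
Speed: √(vₓ² + v_y²) = √(17.36² + 28.79²) = 33.62 m/s.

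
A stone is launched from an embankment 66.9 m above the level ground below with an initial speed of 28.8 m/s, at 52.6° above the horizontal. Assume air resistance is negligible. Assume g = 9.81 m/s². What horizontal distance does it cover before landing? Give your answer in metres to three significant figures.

117 m

vₓ = 28.80 cos 52.6° = 17.49 m/s; v_y0 = 28.80 sin 52.6° = 22.88 m/s.
Vertical motion (up positive, ground at y = 0): 4.905 t² − (22.88) t − 66.9 = 0, so t = (22.88 + √(22.88² + 2·9.81·66.9)) / 9.81 = (22.88 + 42.85) / 9.81 = 6.700 s.
Horizontal distance: R = vₓ t = 17.49 × 6.700 = 117.2 m.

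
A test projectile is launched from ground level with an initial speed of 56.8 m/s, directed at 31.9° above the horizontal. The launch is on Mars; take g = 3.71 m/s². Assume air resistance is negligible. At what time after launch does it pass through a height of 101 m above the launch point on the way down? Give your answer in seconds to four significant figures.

Horizontal component vₓ = 56.80 cos 31.9° = 48.22 m/s; vertical v_y0 = 56.80 sin 31.9° = 30.02 m/s.
Height y(t) = 30.02 t − 1.855 t² = 101 gives 1.855 t² − 30.02 t + 101 = 0.
Quadratic formula: t = (30.02 ± √151.50) / 3.71 = (30.02 ± 12.31) / 3.71 → t = 4.773 s or 11.41 s.
The descending-branch root is 11.41 s.

11.41 s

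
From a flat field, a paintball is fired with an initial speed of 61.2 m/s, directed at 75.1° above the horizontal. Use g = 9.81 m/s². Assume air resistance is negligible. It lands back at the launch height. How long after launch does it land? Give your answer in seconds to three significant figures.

12.1 s

Horizontal component vₓ = 61.20 cos 75.1° = 15.74 m/s; vertical v_y0 = 61.20 sin 75.1° = 59.14 m/s.
Time of flight on level ground: T = 2 v_y0 / g = 2 × 59.14 / 9.81 = 12.06 s.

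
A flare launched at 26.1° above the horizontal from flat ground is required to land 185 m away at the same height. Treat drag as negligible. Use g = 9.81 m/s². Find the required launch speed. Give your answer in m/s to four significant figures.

47.93 m/s

Level-ground range: R = v₀² sin(2θ)/g, so v₀ = √(gR / sin 2θ).
v₀ = √(9.81 × 185 / sin 52.20°) = √(1815 / 0.7902) = √2296.8 = 47.93 m/s.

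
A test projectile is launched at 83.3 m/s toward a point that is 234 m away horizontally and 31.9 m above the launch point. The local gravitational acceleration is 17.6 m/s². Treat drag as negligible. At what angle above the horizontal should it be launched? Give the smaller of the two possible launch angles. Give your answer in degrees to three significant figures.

Trajectory: y = x tanθ − g x² (1 + tan²θ)/(2v₀²). With x = 234, y = 31.9, v₀ = 83.3, g = 17.6:
69.44 tan²θ − 234 tanθ + (101.3) = 0.
tanθ = [234 ± √(234² − 4 × 69.44 × (101.3))] / (2 × 69.44) = (234 ± 163.1) / 138.9, giving tanθ = 0.5104 or 2.859.
θ = 27.04° or 70.72°; the smaller is 27.04°.

27.0°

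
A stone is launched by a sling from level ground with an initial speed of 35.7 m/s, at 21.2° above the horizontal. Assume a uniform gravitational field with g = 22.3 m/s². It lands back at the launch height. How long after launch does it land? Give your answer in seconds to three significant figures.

Horizontal component vₓ = 35.70 cos 21.2° = 33.28 m/s; vertical v_y0 = 35.70 sin 21.2° = 12.91 m/s.
It returns to y = 0 when t = 2 v_y0 / g = 2(12.91)/22.3 = 1.158 s.

1.16 s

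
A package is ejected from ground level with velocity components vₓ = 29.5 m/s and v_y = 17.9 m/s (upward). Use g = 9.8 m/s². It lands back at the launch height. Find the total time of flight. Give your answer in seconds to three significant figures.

Landing at launch height ⇒ T = 2 v_y0 / g = 2 × 17.90 / 9.80 = 3.653 s.

3.65 s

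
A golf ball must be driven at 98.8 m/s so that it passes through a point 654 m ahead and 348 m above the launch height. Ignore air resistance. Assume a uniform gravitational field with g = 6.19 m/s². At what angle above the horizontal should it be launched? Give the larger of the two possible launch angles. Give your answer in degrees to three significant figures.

Trajectory: y = x tanθ − g x² (1 + tan²θ)/(2v₀²). With x = 654, y = 348, v₀ = 98.8, g = 6.19:
135.6 tan²θ − 654 tanθ + (483.6) = 0.
tanθ = [654 ± √(654² − 4 × 135.6 × (483.6))] / (2 × 135.6) = (654 ± 406.7) / 271.2, giving tanθ = 0.9119 or 3.911.
θ = 42.36° or 75.66°; the larger is 75.66°.

75.7°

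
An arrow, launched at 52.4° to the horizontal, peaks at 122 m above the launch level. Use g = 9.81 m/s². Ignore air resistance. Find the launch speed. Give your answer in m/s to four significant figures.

61.75 m/s

At the peak v_y = 0, so v_y0 = √(2gH) = √(2 × 9.81 × 122) = 48.92 m/s.
v_y0 = v₀ sin θ ⇒ v₀ = 48.92 / sin 52.4° = 61.75 m/s.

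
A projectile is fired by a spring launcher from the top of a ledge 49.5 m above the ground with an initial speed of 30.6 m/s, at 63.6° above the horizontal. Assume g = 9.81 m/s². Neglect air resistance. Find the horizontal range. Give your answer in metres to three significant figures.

95.6 m

Resolve: vₓ = 30.60 cos 63.6° = 13.61 m/s and v_y0 = 30.60 sin 63.6° = 27.41 m/s.
The projectile lands when y = 49.5 + (27.41) t − ½·9.81·t² = 0. Positive root: t = (27.41 + √(27.41² + 2·9.81·49.5)) / 9.81 = (27.41 + 41.50) / 9.81 = 7.025 s.
Horizontal distance: R = vₓ t = 13.61 × 7.025 = 95.58 m.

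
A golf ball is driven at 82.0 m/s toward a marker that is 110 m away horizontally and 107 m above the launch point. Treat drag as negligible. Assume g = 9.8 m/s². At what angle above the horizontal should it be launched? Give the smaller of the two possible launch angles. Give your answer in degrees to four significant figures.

Trajectory: y = x tanθ − g x² (1 + tan²θ)/(2v₀²). With x = 110, y = 107, v₀ = 82.0, g = 9.80:
8.818 tan²θ − 110 tanθ + (115.8) = 0.
tanθ = [110 ± √(110² − 4 × 8.818 × (115.8))] / (2 × 8.818) = (110 ± 89.53) / 17.64, giving tanθ = 1.161 or 11.31.
θ = 49.26° or 84.95°; the smaller is 49.26°.

49.26°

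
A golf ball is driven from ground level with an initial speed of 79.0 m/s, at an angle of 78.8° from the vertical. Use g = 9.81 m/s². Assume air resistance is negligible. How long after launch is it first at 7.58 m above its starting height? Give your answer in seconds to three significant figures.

0.615 s

Horizontal component vₓ = 79.00 sin 78.8° = 77.50 m/s; vertical v_y0 = 79.00 cos 78.8° = 15.34 m/s.
Height y(t) = 15.34 t − 4.905 t² = 7.58 gives 4.905 t² − 15.34 t + 7.58 = 0.
Quadratic formula: t = (15.34 ± √86.735) / 9.81 = (15.34 ± 9.313) / 9.81 → t = 0.6148 s or 2.514 s.
The first (ascending) time is 0.6148 s.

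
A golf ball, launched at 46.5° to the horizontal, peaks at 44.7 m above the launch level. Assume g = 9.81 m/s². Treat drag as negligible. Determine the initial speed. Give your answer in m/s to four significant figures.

At the peak v_y = 0, so v_y0 = √(2gH) = √(2 × 9.81 × 44.7) = 29.61 m/s.
v_y0 = v₀ sin θ ⇒ v₀ = 29.61 / sin 46.5° = 40.83 m/s.

40.83 m/s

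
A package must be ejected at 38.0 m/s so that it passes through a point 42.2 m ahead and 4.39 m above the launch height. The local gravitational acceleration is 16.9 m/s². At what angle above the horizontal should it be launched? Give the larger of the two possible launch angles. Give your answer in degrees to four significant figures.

74.72°

Trajectory: y = x tanθ − g x² (1 + tan²θ)/(2v₀²). With x = 42.2, y = 4.39, v₀ = 38.0, g = 16.9:
10.42 tan²θ − 42.2 tanθ + (14.81) = 0.
tanθ = [42.2 ± √(42.2² − 4 × 10.42 × (14.81))] / (2 × 10.42) = (42.2 ± 34.11) / 20.84, giving tanθ = 0.3882 or 3.661.
θ = 21.22° or 74.72°; the larger is 74.72°.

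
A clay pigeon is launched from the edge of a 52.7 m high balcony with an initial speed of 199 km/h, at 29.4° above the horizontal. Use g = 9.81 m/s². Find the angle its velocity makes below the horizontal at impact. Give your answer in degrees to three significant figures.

41.1°

Convert: 199 km/h = 199/3.6 = 55.28 m/s.
vₓ = 55.28 cos 29.4° = 48.16 m/s; v_y0 = 55.28 sin 29.4° = 27.14 m/s.
Vertical motion (up positive, ground at y = 0): 4.905 t² − (27.14) t − 52.7 = 0, so t = (27.14 + √(27.14² + 2·9.81·52.7)) / 9.81 = (27.14 + 42.08) / 9.81 = 7.055 s.
At impact: v_y = v_y0 − g t = −42.08 m/s; vₓ = 48.16 m/s.
Angle below horizontal: arctan(|v_y|/vₓ) = arctan(42.08/48.16) = 41.14°.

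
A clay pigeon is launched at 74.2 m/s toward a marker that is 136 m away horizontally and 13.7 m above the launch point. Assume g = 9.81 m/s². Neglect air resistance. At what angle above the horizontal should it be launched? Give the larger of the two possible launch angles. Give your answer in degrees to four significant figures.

82.90°

Trajectory: y = x tanθ − g x² (1 + tan²θ)/(2v₀²). With x = 136, y = 13.7, v₀ = 74.2, g = 9.81:
16.48 tan²θ − 136 tanθ + (30.18) = 0.
tanθ = [136 ± √(136² − 4 × 16.48 × (30.18))] / (2 × 16.48) = (136 ± 128.5) / 32.96, giving tanθ = 0.2282 or 8.025.
θ = 12.86° or 82.90°; the larger is 82.90°.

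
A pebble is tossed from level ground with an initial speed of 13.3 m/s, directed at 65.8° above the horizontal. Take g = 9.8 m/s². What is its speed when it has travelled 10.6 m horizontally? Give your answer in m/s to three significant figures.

8.81 m/s

Resolve: vₓ = 13.30 cos 65.8° = 5.452 m/s and v_y0 = 13.30 sin 65.8° = 12.13 m/s.
x = vₓ t ⇒ t = 10.6/5.452 = 1.944 s.
Vertical velocity there: v_y = v_y0 − g t = 12.13 − 9.80 × 1.944 = −6.922 m/s.
Speed: √(vₓ² + v_y²) = √(5.452² + 6.922²) = 8.812 m/s.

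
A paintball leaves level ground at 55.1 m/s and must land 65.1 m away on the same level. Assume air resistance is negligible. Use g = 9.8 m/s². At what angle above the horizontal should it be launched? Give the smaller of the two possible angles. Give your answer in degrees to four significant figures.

6.065°

Level-ground range R = v₀² sin(2θ)/g ⇒ sin(2θ) = gR/v₀² = 9.80 × 65.1 / 55.1² = 0.2101.
2θ = 12.13° or 180° − 12.13° = 167.9°, so θ = 6.065° or 83.93°.
The smaller angle is 6.065°.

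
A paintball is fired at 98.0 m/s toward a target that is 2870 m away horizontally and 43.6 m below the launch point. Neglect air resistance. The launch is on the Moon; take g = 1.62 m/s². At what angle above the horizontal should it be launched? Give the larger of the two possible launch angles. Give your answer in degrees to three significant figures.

Trajectory: y = x tanθ − g x² (1 + tan²θ)/(2v₀²). With x = 2870, y = −43.6, v₀ = 98.0, g = 1.62:
694.7 tan²θ − 2870 tanθ + (651.1) = 0.
tanθ = [2870 ± √(2870² − 4 × 694.7 × (651.1))] / (2 × 694.7) = (2870 ± 2535) / 1389, giving tanθ = 0.2409 or 3.890.
θ = 13.55° or 75.58°; the larger is 75.58°.

75.6°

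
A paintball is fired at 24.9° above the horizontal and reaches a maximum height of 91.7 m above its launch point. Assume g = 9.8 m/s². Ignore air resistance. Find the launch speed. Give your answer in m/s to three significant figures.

101 m/s

At the peak v_y = 0, so v_y0 = √(2gH) = √(2 × 9.80 × 91.7) = 42.39 m/s.
v_y0 = v₀ sin θ ⇒ v₀ = 42.39 / sin 24.9° = 100.7 m/s.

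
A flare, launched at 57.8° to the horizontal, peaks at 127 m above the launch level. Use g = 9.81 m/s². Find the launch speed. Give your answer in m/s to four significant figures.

At the peak v_y = 0, so v_y0 = √(2gH) = √(2 × 9.81 × 127) = 49.92 m/s.
v_y0 = v₀ sin θ ⇒ v₀ = 49.92 / sin 57.8° = 58.99 m/s.

58.99 m/s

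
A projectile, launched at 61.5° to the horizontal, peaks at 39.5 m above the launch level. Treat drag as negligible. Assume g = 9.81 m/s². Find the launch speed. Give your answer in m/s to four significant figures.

31.68 m/s

At the peak v_y = 0, so v_y0 = √(2gH) = √(2 × 9.81 × 39.5) = 27.84 m/s.
v_y0 = v₀ sin θ ⇒ v₀ = 27.84 / sin 61.5° = 31.68 m/s.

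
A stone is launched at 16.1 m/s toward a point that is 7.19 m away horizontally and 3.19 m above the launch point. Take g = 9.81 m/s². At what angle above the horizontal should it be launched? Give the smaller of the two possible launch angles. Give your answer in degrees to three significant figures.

Trajectory: y = x tanθ − g x² (1 + tan²θ)/(2v₀²). With x = 7.19, y = 3.19, v₀ = 16.1, g = 9.81:
0.9782 tan²θ − 7.19 tanθ + (4.168) = 0.
tanθ = [7.19 ± √(7.19² − 4 × 0.9782 × (4.168))] / (2 × 0.9782) = (7.19 ± 5.949) / 1.956, giving tanθ = 0.6345 or 6.715.
θ = 32.40° or 81.53°; the smaller is 32.40°.

32.4°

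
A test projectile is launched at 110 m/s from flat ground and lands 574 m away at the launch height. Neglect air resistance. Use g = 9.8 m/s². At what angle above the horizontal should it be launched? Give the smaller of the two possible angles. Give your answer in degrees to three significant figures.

13.9°

R = v₀² sin 2θ / g gives sin 2θ = gR/v₀² = 9.80·574/110² = 0.4649.
2θ = 27.70° or 180° − 27.70° = 152.3°, so θ = 13.85° or 76.15°.
The smaller angle is 13.85°.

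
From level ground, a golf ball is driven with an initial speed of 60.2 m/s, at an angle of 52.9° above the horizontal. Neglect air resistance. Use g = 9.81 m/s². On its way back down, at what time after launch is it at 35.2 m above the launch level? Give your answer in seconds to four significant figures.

8.991 s

vₓ = 60.20 cos 52.9° = 36.31 m/s; v_y0 = 60.20 sin 52.9° = 48.01 m/s.
Height y(t) = 48.01 t − 4.905 t² = 35.2 gives 4.905 t² − 48.01 t + 35.2 = 0.
Quadratic formula: t = (48.01 ± √1614.8) / 9.81 = (48.01 ± 40.18) / 9.81 → t = 0.7982 s or 8.991 s.
The descending-branch root is 8.991 s.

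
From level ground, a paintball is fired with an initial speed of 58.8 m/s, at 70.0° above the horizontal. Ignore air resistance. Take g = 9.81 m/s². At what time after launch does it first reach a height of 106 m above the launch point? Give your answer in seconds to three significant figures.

Components: vₓ = 58.80 cos 70.0° = 20.11 m/s, v_y0 = 58.80 sin 70.0° = 55.25 m/s.
Require v_y0 t − ½ g t² = 106, i.e. 4.905 t² − 55.25 t + 106 = 0.
Quadratic formula: t = (55.25 ± √973.28) / 9.81 = (55.25 ± 31.20) / 9.81 → t = 2.452 s or 8.813 s.
The first (ascending) time is 2.452 s.

2.45 s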